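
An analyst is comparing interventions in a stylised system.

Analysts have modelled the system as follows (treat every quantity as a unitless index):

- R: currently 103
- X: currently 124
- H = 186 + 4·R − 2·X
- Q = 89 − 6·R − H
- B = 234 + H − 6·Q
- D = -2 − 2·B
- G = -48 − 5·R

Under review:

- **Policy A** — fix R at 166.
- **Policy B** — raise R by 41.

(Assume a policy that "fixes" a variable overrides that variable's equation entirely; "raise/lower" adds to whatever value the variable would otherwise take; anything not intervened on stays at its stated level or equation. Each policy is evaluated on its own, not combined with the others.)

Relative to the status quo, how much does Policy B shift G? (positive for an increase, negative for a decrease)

Baseline:
  R = 103
  G = -48 − 5·103 = -563
Policy B (R + 41):
  R = 103 + 41 = 144
  G = -48 − 5·144 = -768
Change in G: -768 − (-563) = -205

-205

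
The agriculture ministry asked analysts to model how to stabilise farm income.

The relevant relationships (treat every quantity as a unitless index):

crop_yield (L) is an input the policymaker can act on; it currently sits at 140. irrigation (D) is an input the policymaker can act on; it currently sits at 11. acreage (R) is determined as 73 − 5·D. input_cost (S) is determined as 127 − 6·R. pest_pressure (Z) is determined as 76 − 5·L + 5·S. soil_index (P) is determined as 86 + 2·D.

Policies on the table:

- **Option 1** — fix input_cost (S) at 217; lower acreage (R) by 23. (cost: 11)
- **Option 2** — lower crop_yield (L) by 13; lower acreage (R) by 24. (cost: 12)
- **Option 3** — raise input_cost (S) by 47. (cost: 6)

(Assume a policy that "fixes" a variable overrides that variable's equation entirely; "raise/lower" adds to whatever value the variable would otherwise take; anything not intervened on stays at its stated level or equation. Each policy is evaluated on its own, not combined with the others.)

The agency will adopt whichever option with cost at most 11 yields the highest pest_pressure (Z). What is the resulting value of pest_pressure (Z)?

461

Option 1 (S := 217, R − 23):
  L = 140
  D = 11
  R = 73 − 5·11 (−23 from intervention) = -5
  S = 217
  Z = 76 − 5·140 + 5·217 = 461
Option 3 (S + 47):
  L = 140
  D = 11
  R = 73 − 5·11 = 18
  S = 127 − 6·18 (+47 from intervention) = 66
  Z = 76 − 5·140 + 5·66 = -294
Comparing — Option 1: Z=461, Option 3: Z=-294. Highest is 461 (Option 1).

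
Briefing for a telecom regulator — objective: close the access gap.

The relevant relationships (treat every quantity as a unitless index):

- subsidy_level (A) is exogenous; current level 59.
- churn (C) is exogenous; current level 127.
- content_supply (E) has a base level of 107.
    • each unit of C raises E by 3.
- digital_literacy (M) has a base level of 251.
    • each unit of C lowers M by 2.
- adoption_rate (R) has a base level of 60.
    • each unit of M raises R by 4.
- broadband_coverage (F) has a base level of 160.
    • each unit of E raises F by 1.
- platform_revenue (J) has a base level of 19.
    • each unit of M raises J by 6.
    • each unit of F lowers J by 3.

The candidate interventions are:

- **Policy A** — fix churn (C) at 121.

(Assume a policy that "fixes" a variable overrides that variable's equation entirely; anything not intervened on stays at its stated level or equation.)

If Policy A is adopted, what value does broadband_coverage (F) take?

630

Policy A (C := 121):
  C = 121
  E = 107 + 3·121 = 470
  F = 160 + 470 = 630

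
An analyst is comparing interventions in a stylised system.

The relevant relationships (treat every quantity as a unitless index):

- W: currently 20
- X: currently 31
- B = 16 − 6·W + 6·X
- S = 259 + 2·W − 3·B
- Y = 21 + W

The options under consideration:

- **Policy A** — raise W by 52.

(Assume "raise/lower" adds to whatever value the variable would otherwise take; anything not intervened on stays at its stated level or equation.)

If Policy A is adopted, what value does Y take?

Policy A (W + 52):
  W = 20 + 52 = 72
  Y = 21 + 72 = 93

93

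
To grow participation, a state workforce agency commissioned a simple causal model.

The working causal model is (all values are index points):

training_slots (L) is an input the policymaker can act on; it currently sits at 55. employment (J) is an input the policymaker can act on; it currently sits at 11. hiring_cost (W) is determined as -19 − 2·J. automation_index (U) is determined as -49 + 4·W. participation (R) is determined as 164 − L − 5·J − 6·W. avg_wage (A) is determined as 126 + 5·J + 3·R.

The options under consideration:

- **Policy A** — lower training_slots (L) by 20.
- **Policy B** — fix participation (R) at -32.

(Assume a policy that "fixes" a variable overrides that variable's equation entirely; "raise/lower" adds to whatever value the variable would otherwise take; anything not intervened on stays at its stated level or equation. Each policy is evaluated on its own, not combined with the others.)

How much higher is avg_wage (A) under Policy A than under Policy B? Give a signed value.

1056

Policy A (L − 20):
  L = 55 − 20 = 35
  J = 11
  W = -19 − 2·11 = -41
  R = 164 − 35 − 5·11 − 6·(-41) = 320
  A = 126 + 5·11 + 3·320 = 1141
Policy B (R := -32):
  L = 55
  J = 11
  W = -19 − 2·11 = -41
  R = -32
  A = 126 + 5·11 + 3·(-32) = 85
A: 1141 − 85 = 1056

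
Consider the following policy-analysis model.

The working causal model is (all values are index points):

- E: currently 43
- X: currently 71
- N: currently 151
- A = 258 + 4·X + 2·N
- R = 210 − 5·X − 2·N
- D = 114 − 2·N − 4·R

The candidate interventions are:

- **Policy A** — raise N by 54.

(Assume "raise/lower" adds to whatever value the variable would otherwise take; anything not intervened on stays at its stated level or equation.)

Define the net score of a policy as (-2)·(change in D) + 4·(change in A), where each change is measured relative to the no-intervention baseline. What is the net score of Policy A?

Baseline:
  X = 71
  N = 151
  A = 258 + 4·71 + 2·151 = 844
  R = 210 − 5·71 − 2·151 = -447
  D = 114 − 2·151 − 4·(-447) = 1600
Policy A (N + 54):
  X = 71
  N = 151 + 54 = 205
  A = 258 + 4·71 + 2·205 = 952
  R = 210 − 5·71 − 2·205 = -555
  D = 114 − 2·205 − 4·(-555) = 1924
ΔD = 1924 − 1600 = 324; ΔA = 952 − 844 = 108
Score = (-2)·324 + 4·108 = -216

-216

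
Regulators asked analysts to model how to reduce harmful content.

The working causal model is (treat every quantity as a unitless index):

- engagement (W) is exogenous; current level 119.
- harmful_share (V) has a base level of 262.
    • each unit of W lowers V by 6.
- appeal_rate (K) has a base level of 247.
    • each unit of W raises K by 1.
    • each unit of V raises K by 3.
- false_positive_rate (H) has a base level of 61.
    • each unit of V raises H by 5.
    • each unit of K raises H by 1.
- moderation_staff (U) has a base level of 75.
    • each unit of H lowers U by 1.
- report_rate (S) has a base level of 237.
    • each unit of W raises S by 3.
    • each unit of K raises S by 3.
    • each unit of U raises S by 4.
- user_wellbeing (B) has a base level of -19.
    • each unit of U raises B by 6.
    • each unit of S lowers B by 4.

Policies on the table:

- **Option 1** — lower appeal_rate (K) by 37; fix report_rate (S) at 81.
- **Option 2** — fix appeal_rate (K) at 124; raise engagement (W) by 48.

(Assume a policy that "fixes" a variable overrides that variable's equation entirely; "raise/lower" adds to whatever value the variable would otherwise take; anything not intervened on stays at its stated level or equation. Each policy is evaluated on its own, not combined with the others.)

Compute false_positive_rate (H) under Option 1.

-3226

Option 1 (K − 37, S := 81):
  W = 119
  V = 262 − 6·119 = -452
  K = 247 + 119 + 3·(-452) (−37 from intervention) = -1027
  H = 61 + 5·(-452) + (-1027) = -3226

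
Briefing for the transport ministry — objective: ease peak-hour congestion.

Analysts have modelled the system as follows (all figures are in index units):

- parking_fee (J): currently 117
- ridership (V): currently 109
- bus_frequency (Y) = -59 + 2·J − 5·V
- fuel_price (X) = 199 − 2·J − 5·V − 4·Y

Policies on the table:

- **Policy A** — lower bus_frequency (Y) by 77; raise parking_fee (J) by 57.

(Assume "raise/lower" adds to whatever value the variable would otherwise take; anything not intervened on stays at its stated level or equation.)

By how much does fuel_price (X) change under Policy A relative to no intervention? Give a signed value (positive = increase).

-262

Baseline:
  J = 117
  V = 109
  Y = -59 + 2·117 − 5·109 = -370
  X = 199 − 2·117 − 5·109 − 4·(-370) = 900
Policy A (Y − 77, J + 57):
  J = 117 + 57 = 174
  V = 109
  Y = -59 + 2·174 − 5·109 (−77 from intervention) = -333
  X = 199 − 2·174 − 5·109 − 4·(-333) = 638
Change in X: 638 − 900 = -262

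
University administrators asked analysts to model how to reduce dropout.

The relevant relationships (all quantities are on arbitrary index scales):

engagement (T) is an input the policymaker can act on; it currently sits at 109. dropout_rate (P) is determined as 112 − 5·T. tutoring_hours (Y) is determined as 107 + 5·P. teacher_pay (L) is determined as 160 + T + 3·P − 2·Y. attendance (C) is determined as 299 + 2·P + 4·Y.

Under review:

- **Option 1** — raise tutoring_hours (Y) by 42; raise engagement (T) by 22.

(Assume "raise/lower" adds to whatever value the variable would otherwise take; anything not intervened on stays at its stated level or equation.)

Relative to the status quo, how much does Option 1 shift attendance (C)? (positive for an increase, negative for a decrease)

Baseline:
  T = 109
  P = 112 − 5·109 = -433
  Y = 107 + 5·(-433) = -2058
  C = 299 + 2·(-433) + 4·(-2058) = -8799
Option 1 (Y + 42, T + 22):
  T = 109 + 22 = 131
  P = 112 − 5·131 = -543
  Y = 107 + 5·(-543) (+42 from intervention) = -2566
  C = 299 + 2·(-543) + 4·(-2566) = -11051
Change in C: -11051 − (-8799) = -2252

-2252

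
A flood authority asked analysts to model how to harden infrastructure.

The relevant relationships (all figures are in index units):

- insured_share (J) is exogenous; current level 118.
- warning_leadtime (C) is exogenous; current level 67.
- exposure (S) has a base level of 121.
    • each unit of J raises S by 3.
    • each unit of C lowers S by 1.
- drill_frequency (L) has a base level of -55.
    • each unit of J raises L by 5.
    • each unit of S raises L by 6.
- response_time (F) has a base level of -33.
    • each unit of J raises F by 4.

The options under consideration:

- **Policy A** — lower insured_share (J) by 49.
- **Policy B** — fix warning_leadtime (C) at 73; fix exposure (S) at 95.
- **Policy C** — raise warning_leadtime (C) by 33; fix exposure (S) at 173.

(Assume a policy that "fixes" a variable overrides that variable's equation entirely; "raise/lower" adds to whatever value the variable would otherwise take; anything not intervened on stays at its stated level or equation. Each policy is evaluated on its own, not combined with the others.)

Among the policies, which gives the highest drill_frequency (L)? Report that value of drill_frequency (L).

Policy A (J − 49):
  J = 118 − 49 = 69
  C = 67
  S = 121 + 3·69 − 67 = 261
  L = -55 + 5·69 + 6·261 = 1856
Policy B (C := 73, S := 95):
  J = 118
  C = 73
  S = 95
  L = -55 + 5·118 + 6·95 = 1105
Policy C (C + 33, S := 173):
  J = 118
  C = 67 + 33 = 100
  S = 173
  L = -55 + 5·118 + 6·173 = 1573
Comparing — Policy A: L=1856, Policy B: L=1105, Policy C: L=1573. Highest is 1856 (Policy A).

1856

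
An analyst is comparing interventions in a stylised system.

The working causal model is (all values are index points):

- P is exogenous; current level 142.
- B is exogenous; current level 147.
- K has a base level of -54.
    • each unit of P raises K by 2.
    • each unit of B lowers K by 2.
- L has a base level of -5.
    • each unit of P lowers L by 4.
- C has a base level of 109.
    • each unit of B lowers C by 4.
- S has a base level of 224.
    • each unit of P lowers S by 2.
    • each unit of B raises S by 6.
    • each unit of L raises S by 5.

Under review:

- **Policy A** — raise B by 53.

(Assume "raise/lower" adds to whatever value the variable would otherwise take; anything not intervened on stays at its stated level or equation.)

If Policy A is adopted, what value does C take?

Policy A (B + 53):
  B = 147 + 53 = 200
  C = 109 − 4·200 = -691

-691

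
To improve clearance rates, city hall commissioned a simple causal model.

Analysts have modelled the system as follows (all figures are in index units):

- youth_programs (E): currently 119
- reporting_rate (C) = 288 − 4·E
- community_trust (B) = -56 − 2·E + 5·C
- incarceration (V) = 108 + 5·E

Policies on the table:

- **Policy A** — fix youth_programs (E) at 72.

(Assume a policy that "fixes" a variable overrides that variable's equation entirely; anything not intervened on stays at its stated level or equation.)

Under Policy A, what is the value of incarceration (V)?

Policy A (E := 72):
  E = 72
  V = 108 + 5·72 = 468

468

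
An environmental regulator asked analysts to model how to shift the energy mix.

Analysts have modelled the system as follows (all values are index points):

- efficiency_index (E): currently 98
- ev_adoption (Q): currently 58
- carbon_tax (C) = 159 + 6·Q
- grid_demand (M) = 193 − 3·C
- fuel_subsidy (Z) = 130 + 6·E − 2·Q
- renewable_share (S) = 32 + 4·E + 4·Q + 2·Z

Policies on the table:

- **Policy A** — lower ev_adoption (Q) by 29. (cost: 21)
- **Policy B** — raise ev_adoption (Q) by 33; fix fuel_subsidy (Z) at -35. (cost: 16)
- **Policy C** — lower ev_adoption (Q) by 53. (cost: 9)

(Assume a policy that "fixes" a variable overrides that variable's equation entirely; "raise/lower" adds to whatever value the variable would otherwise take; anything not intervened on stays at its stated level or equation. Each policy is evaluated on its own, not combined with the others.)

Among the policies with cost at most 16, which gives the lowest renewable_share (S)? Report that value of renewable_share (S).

Policy B (Q + 33, Z := -35):
  E = 98
  Q = 58 + 33 = 91
  Z = -35
  S = 32 + 4·98 + 4·91 + 2·(-35) = 718
Policy C (Q − 53):
  E = 98
  Q = 58 − 53 = 5
  Z = 130 + 6·98 − 2·5 = 708
  S = 32 + 4·98 + 4·5 + 2·708 = 1860
Comparing — Policy B: S=718, Policy C: S=1860. Lowest is 718 (Policy B).

718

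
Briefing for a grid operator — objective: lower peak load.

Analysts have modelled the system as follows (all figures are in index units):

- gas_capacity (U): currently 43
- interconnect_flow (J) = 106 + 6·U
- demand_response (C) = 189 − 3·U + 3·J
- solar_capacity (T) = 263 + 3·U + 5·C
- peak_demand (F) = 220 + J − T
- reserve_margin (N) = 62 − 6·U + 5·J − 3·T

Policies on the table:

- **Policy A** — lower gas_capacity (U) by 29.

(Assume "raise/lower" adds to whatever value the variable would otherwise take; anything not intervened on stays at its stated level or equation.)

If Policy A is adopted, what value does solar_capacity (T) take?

3890

Policy A (U − 29):
  U = 43 − 29 = 14
  J = 106 + 6·14 = 190
  C = 189 − 3·14 + 3·190 = 717
  T = 263 + 3·14 + 5·717 = 3890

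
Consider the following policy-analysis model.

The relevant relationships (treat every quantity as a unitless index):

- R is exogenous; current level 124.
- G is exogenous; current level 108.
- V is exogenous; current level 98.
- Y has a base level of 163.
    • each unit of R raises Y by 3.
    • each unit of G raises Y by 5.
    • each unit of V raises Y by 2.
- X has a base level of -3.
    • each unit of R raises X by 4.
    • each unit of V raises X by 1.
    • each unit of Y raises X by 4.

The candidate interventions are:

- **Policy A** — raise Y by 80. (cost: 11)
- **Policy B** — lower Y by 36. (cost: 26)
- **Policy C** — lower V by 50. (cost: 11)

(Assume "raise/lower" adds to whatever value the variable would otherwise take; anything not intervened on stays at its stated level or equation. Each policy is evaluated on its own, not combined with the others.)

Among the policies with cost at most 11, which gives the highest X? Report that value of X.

Policy A (Y + 80):
  R = 124
  G = 108
  V = 98
  Y = 163 + 3·124 + 5·108 + 2·98 (+80 from intervention) = 1351
  X = -3 + 4·124 + 98 + 4·1351 = 5995
Policy C (V − 50):
  R = 124
  G = 108
  V = 98 − 50 = 48
  Y = 163 + 3·124 + 5·108 + 2·48 = 1171
  X = -3 + 4·124 + 48 + 4·1171 = 5225
Comparing — Policy A: X=5995, Policy C: X=5225. Highest is 5995 (Policy A).

5995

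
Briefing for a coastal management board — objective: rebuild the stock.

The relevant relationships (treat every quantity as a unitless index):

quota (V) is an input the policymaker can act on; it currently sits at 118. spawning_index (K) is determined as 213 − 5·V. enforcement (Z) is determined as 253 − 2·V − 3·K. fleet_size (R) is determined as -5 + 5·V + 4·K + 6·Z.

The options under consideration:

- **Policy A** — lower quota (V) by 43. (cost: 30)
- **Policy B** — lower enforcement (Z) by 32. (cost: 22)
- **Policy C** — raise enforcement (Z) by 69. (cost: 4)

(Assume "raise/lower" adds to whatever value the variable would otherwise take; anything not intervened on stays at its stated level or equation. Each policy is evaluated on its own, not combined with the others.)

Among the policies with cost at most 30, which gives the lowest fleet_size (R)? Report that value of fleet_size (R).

Policy A (V − 43):
  V = 118 − 43 = 75
  K = 213 − 5·75 = -162
  Z = 253 − 2·75 − 3·(-162) = 589
  R = -5 + 5·75 + 4·(-162) + 6·589 = 3256
Policy B (Z − 32):
  V = 118
  K = 213 − 5·118 = -377
  Z = 253 − 2·118 − 3·(-377) (−32 from intervention) = 1116
  R = -5 + 5·118 + 4·(-377) + 6·1116 = 5773
Policy C (Z + 69):
  V = 118
  K = 213 − 5·118 = -377
  Z = 253 − 2·118 − 3·(-377) (+69 from intervention) = 1217
  R = -5 + 5·118 + 4·(-377) + 6·1217 = 6379
Comparing — Policy A: R=3256, Policy B: R=5773, Policy C: R=6379. Lowest is 3256 (Policy A).

3256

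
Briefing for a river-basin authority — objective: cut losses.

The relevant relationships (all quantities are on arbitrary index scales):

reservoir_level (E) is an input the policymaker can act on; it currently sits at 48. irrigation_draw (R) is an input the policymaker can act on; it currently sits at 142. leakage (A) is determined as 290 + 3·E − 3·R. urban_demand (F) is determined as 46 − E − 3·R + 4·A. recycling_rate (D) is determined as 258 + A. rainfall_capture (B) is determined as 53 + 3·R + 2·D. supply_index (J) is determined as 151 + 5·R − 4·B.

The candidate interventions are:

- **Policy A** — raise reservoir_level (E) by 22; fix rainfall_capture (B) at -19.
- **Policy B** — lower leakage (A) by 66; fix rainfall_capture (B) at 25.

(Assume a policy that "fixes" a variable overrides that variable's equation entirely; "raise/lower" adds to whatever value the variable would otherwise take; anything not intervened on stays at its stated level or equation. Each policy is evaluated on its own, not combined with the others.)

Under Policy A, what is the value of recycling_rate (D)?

332

Policy A (E + 22, B := -19):
  E = 48 + 22 = 70
  R = 142
  A = 290 + 3·70 − 3·142 = 74
  D = 258 + 74 = 332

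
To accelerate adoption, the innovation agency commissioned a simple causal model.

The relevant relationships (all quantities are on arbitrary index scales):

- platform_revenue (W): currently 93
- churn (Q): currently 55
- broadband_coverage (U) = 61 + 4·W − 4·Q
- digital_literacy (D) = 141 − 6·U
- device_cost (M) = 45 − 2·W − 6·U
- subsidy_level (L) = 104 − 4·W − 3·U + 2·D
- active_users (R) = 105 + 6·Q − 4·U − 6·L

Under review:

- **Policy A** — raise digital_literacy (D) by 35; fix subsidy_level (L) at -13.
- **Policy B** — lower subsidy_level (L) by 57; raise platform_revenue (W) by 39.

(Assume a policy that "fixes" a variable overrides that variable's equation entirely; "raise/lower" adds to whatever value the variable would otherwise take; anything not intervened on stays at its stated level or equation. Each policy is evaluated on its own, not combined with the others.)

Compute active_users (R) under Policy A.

-339

Policy A (D + 35, L := -13):
  W = 93
  Q = 55
  U = 61 + 4·93 − 4·55 = 213
  D = 141 − 6·213 (+35 from intervention) = -1102
  L = -13
  R = 105 + 6·55 − 4·213 − 6·(-13) = -339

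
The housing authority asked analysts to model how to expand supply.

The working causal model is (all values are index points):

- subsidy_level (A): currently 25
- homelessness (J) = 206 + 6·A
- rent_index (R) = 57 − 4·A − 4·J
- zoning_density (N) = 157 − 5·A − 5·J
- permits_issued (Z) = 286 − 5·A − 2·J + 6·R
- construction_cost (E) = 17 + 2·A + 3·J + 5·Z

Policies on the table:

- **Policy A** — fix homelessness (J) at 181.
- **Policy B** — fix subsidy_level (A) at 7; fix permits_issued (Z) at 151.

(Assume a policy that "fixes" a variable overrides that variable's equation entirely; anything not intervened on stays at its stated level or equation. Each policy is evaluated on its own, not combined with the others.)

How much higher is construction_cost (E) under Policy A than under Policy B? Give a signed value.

Policy A (J := 181):
  A = 25
  J = 181
  R = 57 − 4·25 − 4·181 = -767
  Z = 286 − 5·25 − 2·181 + 6·(-767) = -4803
  E = 17 + 2·25 + 3·181 + 5·(-4803) = -23405
Policy B (A := 7, Z := 151):
  A = 7
  J = 206 + 6·7 = 248
  R = 57 − 4·7 − 4·248 = -963
  Z = 151
  E = 17 + 2·7 + 3·248 + 5·151 = 1530
E: -23405 − 1530 = -24935

-24935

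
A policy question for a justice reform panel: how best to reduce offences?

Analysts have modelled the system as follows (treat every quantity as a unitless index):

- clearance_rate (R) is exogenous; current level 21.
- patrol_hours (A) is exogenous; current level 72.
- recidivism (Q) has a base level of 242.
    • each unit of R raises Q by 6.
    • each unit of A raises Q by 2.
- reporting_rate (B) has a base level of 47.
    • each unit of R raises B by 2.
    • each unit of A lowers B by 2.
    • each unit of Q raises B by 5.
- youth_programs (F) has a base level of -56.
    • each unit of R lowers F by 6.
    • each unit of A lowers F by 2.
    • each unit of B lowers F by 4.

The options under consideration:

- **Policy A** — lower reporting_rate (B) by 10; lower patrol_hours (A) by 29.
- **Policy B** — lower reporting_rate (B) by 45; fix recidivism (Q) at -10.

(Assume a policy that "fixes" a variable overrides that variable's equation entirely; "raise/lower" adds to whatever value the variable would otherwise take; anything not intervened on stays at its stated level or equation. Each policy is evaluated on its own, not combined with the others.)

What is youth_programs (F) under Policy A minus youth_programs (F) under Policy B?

-9594

Policy A (B − 10, A − 29):
  R = 21
  A = 72 − 29 = 43
  Q = 242 + 6·21 + 2·43 = 454
  B = 47 + 2·21 − 2·43 + 5·454 (−10 from intervention) = 2263
  F = -56 − 6·21 − 2·43 − 4·2263 = -9320
Policy B (B − 45, Q := -10):
  R = 21
  A = 72
  Q = -10
  B = 47 + 2·21 − 2·72 + 5·(-10) (−45 from intervention) = -150
  F = -56 − 6·21 − 2·72 − 4·(-150) = 274
F: -9320 − 274 = -9594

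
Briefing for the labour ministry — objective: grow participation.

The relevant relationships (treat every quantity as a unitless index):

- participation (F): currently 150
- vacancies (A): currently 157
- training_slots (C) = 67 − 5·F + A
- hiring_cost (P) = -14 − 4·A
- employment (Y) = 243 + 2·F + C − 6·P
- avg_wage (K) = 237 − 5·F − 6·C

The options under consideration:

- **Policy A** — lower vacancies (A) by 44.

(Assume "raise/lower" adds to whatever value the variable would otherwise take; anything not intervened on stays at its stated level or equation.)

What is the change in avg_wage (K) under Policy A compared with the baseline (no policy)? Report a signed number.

Baseline:
  F = 150
  A = 157
  C = 67 − 5·150 + 157 = -526
  K = 237 − 5·150 − 6·(-526) = 2643
Policy A (A − 44):
  F = 150
  A = 157 − 44 = 113
  C = 67 − 5·150 + 113 = -570
  K = 237 − 5·150 − 6·(-570) = 2907
Change in K: 2907 − 2643 = 264

264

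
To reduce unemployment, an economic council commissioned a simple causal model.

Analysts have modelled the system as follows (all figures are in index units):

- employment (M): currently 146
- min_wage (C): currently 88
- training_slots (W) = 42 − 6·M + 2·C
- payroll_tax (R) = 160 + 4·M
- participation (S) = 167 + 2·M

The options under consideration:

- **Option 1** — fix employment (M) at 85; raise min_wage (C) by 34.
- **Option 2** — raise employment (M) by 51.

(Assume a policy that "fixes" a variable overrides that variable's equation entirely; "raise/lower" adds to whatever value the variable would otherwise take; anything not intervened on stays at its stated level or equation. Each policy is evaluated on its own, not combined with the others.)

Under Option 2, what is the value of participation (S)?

561

Option 2 (M + 51):
  M = 146 + 51 = 197
  S = 167 + 2·197 = 561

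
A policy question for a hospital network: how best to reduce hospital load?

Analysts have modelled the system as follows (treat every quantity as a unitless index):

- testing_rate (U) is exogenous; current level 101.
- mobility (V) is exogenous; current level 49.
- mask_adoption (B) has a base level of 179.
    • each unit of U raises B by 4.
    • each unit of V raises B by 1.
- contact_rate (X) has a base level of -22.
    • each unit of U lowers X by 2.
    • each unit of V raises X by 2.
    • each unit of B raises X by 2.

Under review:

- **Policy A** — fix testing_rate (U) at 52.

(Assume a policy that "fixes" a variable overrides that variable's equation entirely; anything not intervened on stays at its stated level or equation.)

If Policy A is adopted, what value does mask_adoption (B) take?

436

Policy A (U := 52):
  U = 52
  V = 49
  B = 179 + 4·52 + 49 = 436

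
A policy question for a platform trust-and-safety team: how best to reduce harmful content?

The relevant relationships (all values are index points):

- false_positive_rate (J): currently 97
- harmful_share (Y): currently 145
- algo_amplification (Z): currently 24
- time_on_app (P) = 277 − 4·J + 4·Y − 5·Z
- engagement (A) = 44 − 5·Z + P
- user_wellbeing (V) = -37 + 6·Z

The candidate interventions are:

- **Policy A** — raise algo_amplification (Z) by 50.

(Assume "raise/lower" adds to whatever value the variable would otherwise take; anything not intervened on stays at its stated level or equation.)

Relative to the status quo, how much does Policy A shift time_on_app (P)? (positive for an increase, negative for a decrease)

-250

Baseline:
  J = 97
  Y = 145
  Z = 24
  P = 277 − 4·97 + 4·145 − 5·24 = 349
Policy A (Z + 50):
  J = 97
  Y = 145
  Z = 24 + 50 = 74
  P = 277 − 4·97 + 4·145 − 5·74 = 99
Change in P: 99 − 349 = -250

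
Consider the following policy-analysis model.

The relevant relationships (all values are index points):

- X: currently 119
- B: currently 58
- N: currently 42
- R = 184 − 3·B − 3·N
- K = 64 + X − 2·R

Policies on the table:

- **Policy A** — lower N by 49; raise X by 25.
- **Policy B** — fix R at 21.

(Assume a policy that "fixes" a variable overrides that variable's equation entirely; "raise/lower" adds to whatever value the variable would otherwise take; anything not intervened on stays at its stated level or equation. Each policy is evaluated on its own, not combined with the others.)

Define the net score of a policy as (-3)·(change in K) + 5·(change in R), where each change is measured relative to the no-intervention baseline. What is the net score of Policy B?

1507

Baseline:
  X = 119
  B = 58
  N = 42
  R = 184 − 3·58 − 3·42 = -116
  K = 64 + 119 − 2·(-116) = 415
Policy B (R := 21):
  X = 119
  B = 58
  N = 42
  R = 21
  K = 64 + 119 − 2·21 = 141
ΔK = 141 − 415 = -274; ΔR = 21 − (-116) = 137
Score = (-3)·(-274) + 5·137 = 1507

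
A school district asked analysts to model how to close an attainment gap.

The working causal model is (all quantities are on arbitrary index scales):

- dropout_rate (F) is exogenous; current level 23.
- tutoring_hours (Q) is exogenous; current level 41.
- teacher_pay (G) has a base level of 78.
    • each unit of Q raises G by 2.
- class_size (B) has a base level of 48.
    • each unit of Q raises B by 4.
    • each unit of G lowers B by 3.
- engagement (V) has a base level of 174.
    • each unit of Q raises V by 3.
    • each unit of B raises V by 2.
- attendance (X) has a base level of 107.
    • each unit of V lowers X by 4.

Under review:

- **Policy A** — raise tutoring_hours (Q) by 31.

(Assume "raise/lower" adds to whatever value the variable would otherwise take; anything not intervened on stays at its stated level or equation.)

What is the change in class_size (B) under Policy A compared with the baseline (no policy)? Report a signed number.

-62

Baseline:
  Q = 41
  G = 78 + 2·41 = 160
  B = 48 + 4·41 − 3·160 = -268
Policy A (Q + 31):
  Q = 41 + 31 = 72
  G = 78 + 2·72 = 222
  B = 48 + 4·72 − 3·222 = -330
Change in B: -330 − (-268) = -62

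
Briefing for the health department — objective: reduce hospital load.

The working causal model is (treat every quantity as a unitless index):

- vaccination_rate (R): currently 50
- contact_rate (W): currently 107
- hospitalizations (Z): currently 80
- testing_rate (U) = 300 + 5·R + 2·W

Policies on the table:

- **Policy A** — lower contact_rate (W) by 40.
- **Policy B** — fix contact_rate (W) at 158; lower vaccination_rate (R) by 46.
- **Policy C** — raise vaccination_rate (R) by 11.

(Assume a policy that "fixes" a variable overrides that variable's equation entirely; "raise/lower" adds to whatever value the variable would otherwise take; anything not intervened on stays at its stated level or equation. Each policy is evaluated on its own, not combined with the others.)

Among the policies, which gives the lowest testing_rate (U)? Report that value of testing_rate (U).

Policy A (W − 40):
  R = 50
  W = 107 − 40 = 67
  U = 300 + 5·50 + 2·67 = 684
Policy B (W := 158, R − 46):
  R = 50 − 46 = 4
  W = 158
  U = 300 + 5·4 + 2·158 = 636
Policy C (R + 11):
  R = 50 + 11 = 61
  W = 107
  U = 300 + 5·61 + 2·107 = 819
Comparing — Policy A: U=684, Policy B: U=636, Policy C: U=819. Lowest is 636 (Policy B).

636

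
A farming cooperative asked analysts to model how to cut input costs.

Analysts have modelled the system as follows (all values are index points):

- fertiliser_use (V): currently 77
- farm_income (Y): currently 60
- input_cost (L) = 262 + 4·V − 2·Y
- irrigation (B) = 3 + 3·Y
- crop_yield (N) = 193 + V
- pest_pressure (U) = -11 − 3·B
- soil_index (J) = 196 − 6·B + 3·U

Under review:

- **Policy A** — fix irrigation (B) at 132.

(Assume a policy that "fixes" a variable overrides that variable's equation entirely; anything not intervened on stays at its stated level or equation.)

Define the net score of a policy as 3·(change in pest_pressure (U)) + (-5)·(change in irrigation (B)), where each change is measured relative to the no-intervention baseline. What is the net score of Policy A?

714

Baseline:
  Y = 60
  B = 3 + 3·60 = 183
  U = -11 − 3·183 = -560
Policy A (B := 132):
  Y = 60
  B = 132
  U = -11 − 3·132 = -407
ΔU = -407 − (-560) = 153; ΔB = 132 − 183 = -51
Score = 3·153 + (-5)·(-51) = 714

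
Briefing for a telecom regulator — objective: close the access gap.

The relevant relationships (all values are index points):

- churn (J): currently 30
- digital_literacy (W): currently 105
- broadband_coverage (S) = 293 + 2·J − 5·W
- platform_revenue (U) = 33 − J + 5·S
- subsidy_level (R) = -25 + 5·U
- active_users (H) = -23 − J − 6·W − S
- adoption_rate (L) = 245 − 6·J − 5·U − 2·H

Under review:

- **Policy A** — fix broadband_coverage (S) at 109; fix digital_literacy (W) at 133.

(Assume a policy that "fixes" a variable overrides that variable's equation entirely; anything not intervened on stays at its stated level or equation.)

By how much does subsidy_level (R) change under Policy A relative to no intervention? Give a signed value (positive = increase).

7025

Baseline:
  J = 30
  W = 105
  S = 293 + 2·30 − 5·105 = -172
  U = 33 − 30 + 5·(-172) = -857
  R = -25 + 5·(-857) = -4310
Policy A (S := 109, W := 133):
  J = 30
  W = 133
  S = 109
  U = 33 − 30 + 5·109 = 548
  R = -25 + 5·548 = 2715
Change in R: 2715 − (-4310) = 7025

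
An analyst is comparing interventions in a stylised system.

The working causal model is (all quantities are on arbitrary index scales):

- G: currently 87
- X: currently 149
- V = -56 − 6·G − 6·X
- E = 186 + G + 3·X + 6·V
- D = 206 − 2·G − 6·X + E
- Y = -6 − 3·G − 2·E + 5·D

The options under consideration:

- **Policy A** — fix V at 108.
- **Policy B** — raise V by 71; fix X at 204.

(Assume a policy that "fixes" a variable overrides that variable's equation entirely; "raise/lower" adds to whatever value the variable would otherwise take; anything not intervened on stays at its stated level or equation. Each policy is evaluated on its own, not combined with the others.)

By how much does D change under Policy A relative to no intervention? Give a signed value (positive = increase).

9480

Baseline:
  G = 87
  X = 149
  V = -56 − 6·87 − 6·149 = -1472
  E = 186 + 87 + 3·149 + 6·(-1472) = -8112
  D = 206 − 2·87 − 6·149 + (-8112) = -8974
Policy A (V := 108):
  G = 87
  X = 149
  V = 108
  E = 186 + 87 + 3·149 + 6·108 = 1368
  D = 206 − 2·87 − 6·149 + 1368 = 506
Change in D: 506 − (-8974) = 9480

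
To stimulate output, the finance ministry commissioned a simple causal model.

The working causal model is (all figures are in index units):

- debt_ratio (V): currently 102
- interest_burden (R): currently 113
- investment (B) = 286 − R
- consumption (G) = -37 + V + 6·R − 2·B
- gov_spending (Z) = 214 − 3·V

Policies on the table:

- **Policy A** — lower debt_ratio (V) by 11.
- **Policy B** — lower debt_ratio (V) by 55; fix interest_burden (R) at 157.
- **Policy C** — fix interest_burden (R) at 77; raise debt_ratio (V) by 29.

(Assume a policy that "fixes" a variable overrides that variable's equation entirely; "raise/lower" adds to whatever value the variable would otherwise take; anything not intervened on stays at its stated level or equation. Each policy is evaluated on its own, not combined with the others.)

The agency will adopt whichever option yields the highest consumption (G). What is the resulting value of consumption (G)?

694

Policy A (V − 11):
  V = 102 − 11 = 91
  R = 113
  B = 286 − 113 = 173
  G = -37 + 91 + 6·113 − 2·173 = 386
Policy B (V − 55, R := 157):
  V = 102 − 55 = 47
  R = 157
  B = 286 − 157 = 129
  G = -37 + 47 + 6·157 − 2·129 = 694
Policy C (R := 77, V + 29):
  V = 102 + 29 = 131
  R = 77
  B = 286 − 77 = 209
  G = -37 + 131 + 6·77 − 2·209 = 138
Comparing — Policy A: G=386, Policy B: G=694, Policy C: G=138. Highest is 694 (Policy B).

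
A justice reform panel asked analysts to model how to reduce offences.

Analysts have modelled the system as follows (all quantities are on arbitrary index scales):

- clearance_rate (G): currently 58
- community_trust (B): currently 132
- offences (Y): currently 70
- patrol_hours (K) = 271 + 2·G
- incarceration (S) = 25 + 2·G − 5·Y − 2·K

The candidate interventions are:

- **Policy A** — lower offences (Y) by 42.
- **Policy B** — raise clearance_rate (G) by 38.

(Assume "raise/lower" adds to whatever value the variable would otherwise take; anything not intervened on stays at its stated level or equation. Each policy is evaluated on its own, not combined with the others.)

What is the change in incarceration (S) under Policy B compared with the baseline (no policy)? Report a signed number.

Baseline:
  G = 58
  Y = 70
  K = 271 + 2·58 = 387
  S = 25 + 2·58 − 5·70 − 2·387 = -983
Policy B (G + 38):
  G = 58 + 38 = 96
  Y = 70
  K = 271 + 2·96 = 463
  S = 25 + 2·96 − 5·70 − 2·463 = -1059
Change in S: -1059 − (-983) = -76

-76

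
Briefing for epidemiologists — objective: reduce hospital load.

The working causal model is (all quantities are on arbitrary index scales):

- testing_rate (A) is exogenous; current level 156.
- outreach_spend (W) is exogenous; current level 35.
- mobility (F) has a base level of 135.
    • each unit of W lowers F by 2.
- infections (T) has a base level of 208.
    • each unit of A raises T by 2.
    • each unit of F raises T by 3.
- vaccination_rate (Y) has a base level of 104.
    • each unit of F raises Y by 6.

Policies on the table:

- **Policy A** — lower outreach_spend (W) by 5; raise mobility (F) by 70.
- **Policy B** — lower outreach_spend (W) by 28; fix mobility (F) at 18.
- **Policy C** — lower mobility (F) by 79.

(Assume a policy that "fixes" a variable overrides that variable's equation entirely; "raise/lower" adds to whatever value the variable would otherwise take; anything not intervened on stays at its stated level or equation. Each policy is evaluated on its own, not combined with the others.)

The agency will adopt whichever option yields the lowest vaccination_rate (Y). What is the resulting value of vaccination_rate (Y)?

Policy A (W − 5, F + 70):
  W = 35 − 5 = 30
  F = 135 − 2·30 (+70 from intervention) = 145
  Y = 104 + 6·145 = 974
Policy B (W − 28, F := 18):
  W = 35 − 28 = 7
  F = 18
  Y = 104 + 6·18 = 212
Policy C (F − 79):
  W = 35
  F = 135 − 2·35 (−79 from intervention) = -14
  Y = 104 + 6·(-14) = 20
Comparing — Policy A: Y=974, Policy B: Y=212, Policy C: Y=20. Lowest is 20 (Policy C).

20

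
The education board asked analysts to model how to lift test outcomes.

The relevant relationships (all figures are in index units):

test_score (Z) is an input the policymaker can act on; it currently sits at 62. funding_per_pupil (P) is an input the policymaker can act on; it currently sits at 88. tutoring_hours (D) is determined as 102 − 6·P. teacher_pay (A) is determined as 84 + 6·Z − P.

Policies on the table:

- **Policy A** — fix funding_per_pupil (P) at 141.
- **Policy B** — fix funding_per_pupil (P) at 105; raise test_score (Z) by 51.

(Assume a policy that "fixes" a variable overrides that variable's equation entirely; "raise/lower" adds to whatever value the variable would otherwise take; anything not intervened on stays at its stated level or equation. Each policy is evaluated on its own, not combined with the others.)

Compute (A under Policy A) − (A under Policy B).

-342

Policy A (P := 141):
  Z = 62
  P = 141
  A = 84 + 6·62 − 141 = 315
Policy B (P := 105, Z + 51):
  Z = 62 + 51 = 113
  P = 105
  A = 84 + 6·113 − 105 = 657
A: 315 − 657 = -342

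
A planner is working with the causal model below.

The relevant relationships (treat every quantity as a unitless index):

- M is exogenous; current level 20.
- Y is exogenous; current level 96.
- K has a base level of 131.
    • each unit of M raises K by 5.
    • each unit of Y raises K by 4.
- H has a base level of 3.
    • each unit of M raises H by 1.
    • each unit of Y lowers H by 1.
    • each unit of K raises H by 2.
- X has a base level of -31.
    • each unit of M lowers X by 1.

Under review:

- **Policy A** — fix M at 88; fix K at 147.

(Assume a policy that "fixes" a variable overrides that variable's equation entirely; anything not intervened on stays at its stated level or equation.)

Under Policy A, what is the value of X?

-119

Policy A (M := 88, K := 147):
  M = 88
  X = -31 − 88 = -119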